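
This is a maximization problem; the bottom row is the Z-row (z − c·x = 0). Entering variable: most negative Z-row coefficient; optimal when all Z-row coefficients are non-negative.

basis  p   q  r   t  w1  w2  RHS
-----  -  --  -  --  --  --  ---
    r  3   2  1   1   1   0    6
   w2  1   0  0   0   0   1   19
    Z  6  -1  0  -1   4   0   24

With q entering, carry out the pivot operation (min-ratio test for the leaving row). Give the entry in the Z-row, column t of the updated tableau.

Ratio test on column q — row 1: 6/2 = 3; row 2: entry 0 ≤ 0. Minimum is 3 at row 1 (r leaves); pivot element 2.
Divide row 1 by 2; eliminate column q from the other rows.
Z-row update in column t: -1 − (-1)·(1/2) = -1/2.

-1/2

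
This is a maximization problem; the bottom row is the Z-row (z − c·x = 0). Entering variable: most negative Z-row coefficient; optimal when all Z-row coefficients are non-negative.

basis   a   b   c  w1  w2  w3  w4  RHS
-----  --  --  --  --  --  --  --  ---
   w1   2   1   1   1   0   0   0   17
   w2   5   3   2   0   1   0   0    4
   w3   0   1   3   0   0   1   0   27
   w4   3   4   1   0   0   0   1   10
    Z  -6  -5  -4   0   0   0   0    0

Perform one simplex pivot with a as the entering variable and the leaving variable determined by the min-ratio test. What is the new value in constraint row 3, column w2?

0

Ratio test on column a — row 1: 17/2 = 17/2; row 2: 4/5 = 4/5; row 3: entry 0 ≤ 0; row 4: 10/3 = 10/3. Minimum is 4/5 at row 2 (w2 leaves); pivot element 5.
Divide row 2 by 5; eliminate column a from the other rows.
Row 3 update in column w2: 0 − 0·(1/5) = 0.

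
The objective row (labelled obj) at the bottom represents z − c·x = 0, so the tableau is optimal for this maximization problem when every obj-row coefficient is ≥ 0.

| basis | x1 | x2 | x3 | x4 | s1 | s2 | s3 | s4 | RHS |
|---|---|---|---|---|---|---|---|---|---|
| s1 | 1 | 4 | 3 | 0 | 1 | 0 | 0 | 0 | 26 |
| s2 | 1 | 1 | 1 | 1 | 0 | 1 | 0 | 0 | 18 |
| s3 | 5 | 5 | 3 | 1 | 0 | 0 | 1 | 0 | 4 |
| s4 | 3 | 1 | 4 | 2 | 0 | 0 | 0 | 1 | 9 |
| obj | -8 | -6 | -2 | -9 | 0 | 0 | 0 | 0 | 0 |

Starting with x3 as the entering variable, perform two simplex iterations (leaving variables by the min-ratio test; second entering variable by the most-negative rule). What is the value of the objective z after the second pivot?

Ratio test on column x3 — row 1: 26/3 = 26/3; row 2: 18/1 = 18; row 3: 4/3 = 4/3; row 4: 9/4 = 9/4. Minimum is 4/3 at row 3 (s3 leaves); pivot element 3.
Pivot on row 3; the obj-row RHS becomes 0 − (-2)·(4/3) = 8/3.
Next entering variable (most negative obj-row entry -25/3): x4.
Ratio test on column x4 — row 1: entry -1 ≤ 0; row 2: (50/3)/(2/3) = 25; row 3: (4/3)/(1/3) = 4; row 4: (11/3)/(2/3) = 11/2. Minimum is 4 at row 3 (x3 leaves); pivot element 1/3.
After the second pivot the obj-row RHS is 8/3 − (-25/3)·4 = 36.

36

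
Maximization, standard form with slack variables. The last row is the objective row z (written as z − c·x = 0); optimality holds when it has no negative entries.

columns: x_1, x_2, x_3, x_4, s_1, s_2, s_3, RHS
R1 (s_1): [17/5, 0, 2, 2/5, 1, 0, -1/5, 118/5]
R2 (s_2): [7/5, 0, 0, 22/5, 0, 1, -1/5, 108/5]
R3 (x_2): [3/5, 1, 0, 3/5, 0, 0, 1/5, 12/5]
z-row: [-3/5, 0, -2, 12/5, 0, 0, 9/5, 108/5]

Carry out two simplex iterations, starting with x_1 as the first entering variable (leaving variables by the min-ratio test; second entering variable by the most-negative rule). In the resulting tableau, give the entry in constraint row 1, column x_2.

-17/6

Ratio test on column x_1 — row 1: (118/5)/(17/5) = 118/17; row 2: (108/5)/(7/5) = 108/7; row 3: (12/5)/(3/5) = 4. Minimum is 4 at row 3 (x_2 leaves); pivot element 3/5.
Divide row 3 by 3/5; eliminate column x_1 from the other rows.
Second iteration: most negative z-row entry is -2 in column x_3, so x_3 enters.
Ratio test on column x_3 — row 1: 10/2 = 5; row 2: entry 0 ≤ 0; row 3: entry 0 ≤ 0. Minimum is 5 at row 1 (s_1 leaves); pivot element 2.
Divide row 1 by 2; eliminate column x_3 from the other rows.
After both pivots, the entry at constraint row 1, column x_2 is -17/6.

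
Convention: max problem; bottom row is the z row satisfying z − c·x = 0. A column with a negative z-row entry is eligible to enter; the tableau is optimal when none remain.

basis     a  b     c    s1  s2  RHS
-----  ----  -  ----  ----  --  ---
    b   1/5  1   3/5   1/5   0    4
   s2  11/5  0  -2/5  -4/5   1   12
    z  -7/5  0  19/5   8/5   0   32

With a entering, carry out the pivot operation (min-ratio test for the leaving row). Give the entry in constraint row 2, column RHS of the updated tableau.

Ratio test on column a — row 1: 4/(1/5) = 20; row 2: 12/(11/5) = 60/11. Minimum is 60/11 at row 2 (s2 leaves); pivot element 11/5.
Divide row 2 by 11/5; eliminate column a from the other rows.
In the new row 2, the RHS entry is the old entry divided by the pivot: 12/(11/5) = 60/11.

60/11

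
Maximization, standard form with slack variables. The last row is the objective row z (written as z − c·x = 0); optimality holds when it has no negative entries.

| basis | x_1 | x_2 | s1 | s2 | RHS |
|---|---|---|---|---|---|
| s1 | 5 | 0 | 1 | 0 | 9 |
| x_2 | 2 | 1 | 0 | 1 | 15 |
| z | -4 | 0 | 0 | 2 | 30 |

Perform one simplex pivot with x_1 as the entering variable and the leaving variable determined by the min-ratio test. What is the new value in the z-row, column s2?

Ratio test on column x_1 — row 1: 9/5 = 9/5; row 2: 15/2 = 15/2. Minimum is 9/5 at row 1 (s1 leaves); pivot element 5.
Divide row 1 by 5; eliminate column x_1 from the other rows.
z-row update in column s2: 2 − (-4)·0 = 2.

2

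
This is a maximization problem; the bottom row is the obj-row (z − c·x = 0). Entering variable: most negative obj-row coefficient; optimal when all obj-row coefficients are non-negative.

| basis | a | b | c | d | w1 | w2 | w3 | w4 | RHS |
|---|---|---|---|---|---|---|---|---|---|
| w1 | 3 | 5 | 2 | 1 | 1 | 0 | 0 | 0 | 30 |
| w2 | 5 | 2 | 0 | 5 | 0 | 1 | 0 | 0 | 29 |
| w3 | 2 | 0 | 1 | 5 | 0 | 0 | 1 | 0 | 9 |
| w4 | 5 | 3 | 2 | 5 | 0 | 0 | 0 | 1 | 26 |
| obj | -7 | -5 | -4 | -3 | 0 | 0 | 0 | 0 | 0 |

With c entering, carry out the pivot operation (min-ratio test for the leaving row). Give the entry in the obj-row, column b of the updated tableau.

-5

Ratio test on column c — row 1: 30/2 = 15; row 2: entry 0 ≤ 0; row 3: 9/1 = 9; row 4: 26/2 = 13. Minimum is 9 at row 3 (w3 leaves); pivot element 1.
Divide row 3 by 1; eliminate column c from the other rows.
obj-row update in column b: -5 − (-4)·0 = -5.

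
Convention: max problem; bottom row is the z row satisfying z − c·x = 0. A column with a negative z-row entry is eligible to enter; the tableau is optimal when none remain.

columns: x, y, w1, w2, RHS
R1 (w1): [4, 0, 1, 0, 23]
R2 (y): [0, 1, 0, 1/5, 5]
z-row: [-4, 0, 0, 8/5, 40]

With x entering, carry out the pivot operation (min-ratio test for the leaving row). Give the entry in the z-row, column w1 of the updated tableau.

1

Ratio test on column x — row 1: 23/4 = 23/4; row 2: entry 0 ≤ 0. Minimum is 23/4 at row 1 (w1 leaves); pivot element 4.
Divide row 1 by 4; eliminate column x from the other rows.
z-row update in column w1: 0 − (-4)·(1/4) = 1.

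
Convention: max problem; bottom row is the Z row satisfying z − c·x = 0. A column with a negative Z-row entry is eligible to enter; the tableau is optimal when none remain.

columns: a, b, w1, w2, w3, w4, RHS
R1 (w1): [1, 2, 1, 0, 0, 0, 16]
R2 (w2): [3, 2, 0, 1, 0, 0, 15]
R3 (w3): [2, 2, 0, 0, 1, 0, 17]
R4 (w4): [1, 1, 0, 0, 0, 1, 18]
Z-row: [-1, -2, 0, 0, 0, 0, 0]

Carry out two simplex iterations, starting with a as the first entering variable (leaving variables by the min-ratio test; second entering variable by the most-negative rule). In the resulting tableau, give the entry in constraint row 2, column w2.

Ratio test on column a — row 1: 16/1 = 16; row 2: 15/3 = 5; row 3: 17/2 = 17/2; row 4: 18/1 = 18. Minimum is 5 at row 2 (w2 leaves); pivot element 3.
Divide row 2 by 3; eliminate column a from the other rows.
Second iteration: most negative Z-row entry is -4/3 in column b, so b enters.
Ratio test on column b — row 1: 11/(4/3) = 33/4; row 2: 5/(2/3) = 15/2; row 3: 7/(2/3) = 21/2; row 4: 13/(1/3) = 39. Minimum is 15/2 at row 2 (a leaves); pivot element 2/3.
Divide row 2 by 2/3; eliminate column b from the other rows.
After both pivots, the entry at constraint row 2, column w2 is 1/2.

1/2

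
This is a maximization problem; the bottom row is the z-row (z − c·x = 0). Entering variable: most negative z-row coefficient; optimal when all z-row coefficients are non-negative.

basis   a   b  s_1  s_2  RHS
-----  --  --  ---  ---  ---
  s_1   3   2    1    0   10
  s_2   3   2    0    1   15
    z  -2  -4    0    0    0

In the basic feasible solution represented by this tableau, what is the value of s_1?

s_1 is basic (row 1); its value is the RHS of that row, 10.

10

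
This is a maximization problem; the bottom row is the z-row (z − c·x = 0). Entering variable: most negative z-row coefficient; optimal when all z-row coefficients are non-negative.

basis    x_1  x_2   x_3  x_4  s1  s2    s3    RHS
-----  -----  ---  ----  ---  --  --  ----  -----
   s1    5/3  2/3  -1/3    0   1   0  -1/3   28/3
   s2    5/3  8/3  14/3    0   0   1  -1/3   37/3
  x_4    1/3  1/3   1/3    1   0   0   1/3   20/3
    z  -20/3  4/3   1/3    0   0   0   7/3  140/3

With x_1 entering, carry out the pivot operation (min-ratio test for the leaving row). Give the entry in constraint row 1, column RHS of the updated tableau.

Ratio test on column x_1 — row 1: (28/3)/(5/3) = 28/5; row 2: (37/3)/(5/3) = 37/5; row 3: (20/3)/(1/3) = 20. Minimum is 28/5 at row 1 (s1 leaves); pivot element 5/3.
Divide row 1 by 5/3; eliminate column x_1 from the other rows.
In the new row 1, the RHS entry is the old entry divided by the pivot: (28/3)/(5/3) = 28/5.

28/5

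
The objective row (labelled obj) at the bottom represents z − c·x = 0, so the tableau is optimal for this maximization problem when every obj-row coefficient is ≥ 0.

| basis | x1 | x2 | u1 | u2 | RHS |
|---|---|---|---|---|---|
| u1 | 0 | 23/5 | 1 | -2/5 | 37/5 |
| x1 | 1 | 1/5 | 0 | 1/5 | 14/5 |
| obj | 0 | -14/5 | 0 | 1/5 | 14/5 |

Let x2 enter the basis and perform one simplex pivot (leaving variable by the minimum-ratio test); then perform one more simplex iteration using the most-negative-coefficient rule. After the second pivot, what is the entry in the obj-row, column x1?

Ratio test on column x2 — row 1: (37/5)/(23/5) = 37/23; row 2: (14/5)/(1/5) = 14. Minimum is 37/23 at row 1 (u1 leaves); pivot element 23/5.
Divide row 1 by 23/5; eliminate column x2 from the other rows.
Second iteration: most negative obj-row entry is -1/23 in column u2, so u2 enters.
Ratio test on column u2 — row 1: entry -2/23 ≤ 0; row 2: (57/23)/(5/23) = 57/5. Minimum is 57/5 at row 2 (x1 leaves); pivot element 5/23.
Divide row 2 by 5/23; eliminate column u2 from the other rows.
After both pivots, the entry at the obj-row, column x1 is 1/5.

1/5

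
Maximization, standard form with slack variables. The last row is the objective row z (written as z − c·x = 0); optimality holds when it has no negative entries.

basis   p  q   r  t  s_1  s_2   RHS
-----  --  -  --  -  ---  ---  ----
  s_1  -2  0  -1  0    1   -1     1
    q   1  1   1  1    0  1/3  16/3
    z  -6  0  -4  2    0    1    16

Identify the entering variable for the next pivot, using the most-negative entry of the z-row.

p

Negative z-row entries: p: -6, r: -4.
The most negative is -6 in column p, so p enters.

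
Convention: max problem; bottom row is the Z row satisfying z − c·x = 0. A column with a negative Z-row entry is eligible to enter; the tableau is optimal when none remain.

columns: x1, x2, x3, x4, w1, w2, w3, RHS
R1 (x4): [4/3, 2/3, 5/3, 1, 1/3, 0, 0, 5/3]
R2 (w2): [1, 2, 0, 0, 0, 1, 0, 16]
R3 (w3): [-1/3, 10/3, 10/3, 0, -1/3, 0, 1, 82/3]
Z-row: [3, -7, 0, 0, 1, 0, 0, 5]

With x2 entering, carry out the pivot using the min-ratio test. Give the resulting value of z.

Ratio test on column x2 — row 1: (5/3)/(2/3) = 5/2; row 2: 16/2 = 8; row 3: (82/3)/(10/3) = 41/5. Minimum is 5/2 at row 1 (x4 leaves); pivot element 2/3.
Pivot on row 1; the Z-row RHS becomes 5 − (-7)·(5/2) = 45/2.

45/2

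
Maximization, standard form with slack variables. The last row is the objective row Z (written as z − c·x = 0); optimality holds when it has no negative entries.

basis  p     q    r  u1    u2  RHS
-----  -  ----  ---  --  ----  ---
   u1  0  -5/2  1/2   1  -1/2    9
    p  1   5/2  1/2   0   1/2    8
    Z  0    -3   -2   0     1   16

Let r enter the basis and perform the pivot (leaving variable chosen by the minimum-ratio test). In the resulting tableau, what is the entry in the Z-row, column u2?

3

Ratio test on column r — row 1: 9/(1/2) = 18; row 2: 8/(1/2) = 16. Minimum is 16 at row 2 (p leaves); pivot element 1/2.
Divide row 2 by 1/2; eliminate column r from the other rows.
Z-row update in column u2: 1 − (-2)·1 = 3.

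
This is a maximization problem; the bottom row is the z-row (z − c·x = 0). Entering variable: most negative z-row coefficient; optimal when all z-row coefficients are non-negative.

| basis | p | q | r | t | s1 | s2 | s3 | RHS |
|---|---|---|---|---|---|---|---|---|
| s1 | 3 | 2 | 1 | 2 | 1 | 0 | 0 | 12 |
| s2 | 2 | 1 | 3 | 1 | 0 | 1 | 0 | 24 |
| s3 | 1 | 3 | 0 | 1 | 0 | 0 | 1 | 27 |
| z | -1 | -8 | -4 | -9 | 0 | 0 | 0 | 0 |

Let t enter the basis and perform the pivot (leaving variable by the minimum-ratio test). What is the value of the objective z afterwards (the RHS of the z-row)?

54

Ratio test on column t — row 1: 12/2 = 6; row 2: 24/1 = 24; row 3: 27/1 = 27. Minimum is 6 at row 1 (s1 leaves); pivot element 2.
Pivot on row 1; the z-row RHS becomes 0 − (-9)·6 = 54.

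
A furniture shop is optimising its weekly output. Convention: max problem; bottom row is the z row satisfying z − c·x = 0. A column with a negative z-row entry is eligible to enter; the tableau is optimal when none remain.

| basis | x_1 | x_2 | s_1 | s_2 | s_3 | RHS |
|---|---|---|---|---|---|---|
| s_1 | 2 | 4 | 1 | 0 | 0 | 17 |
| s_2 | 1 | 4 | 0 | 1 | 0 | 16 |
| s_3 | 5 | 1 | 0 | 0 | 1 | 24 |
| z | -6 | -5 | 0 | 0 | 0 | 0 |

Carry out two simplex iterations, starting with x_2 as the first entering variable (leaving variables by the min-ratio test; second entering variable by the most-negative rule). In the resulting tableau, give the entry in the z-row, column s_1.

19/4

Ratio test on column x_2 — row 1: 17/4 = 17/4; row 2: 16/4 = 4; row 3: 24/1 = 24. Minimum is 4 at row 2 (s_2 leaves); pivot element 4.
Divide row 2 by 4; eliminate column x_2 from the other rows.
Second iteration: most negative z-row entry is -19/4 in column x_1, so x_1 enters.
Ratio test on column x_1 — row 1: 1/1 = 1; row 2: 4/(1/4) = 16; row 3: 20/(19/4) = 80/19. Minimum is 1 at row 1 (s_1 leaves); pivot element 1.
Divide row 1 by 1; eliminate column x_1 from the other rows.
After both pivots, the entry at the z-row, column s_1 is 19/4.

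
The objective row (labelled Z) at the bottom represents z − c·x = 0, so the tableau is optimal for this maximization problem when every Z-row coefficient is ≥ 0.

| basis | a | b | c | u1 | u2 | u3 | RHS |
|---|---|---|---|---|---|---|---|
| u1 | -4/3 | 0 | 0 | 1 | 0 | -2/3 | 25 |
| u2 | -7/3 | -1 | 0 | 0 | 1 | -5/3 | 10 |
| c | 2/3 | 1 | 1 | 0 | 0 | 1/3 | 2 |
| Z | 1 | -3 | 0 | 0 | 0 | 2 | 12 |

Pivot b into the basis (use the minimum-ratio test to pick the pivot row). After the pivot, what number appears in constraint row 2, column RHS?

Ratio test on column b — row 1: entry 0 ≤ 0; row 2: entry -1 ≤ 0; row 3: 2/1 = 2. Minimum is 2 at row 3 (c leaves); pivot element 1.
Divide row 3 by 1; eliminate column b from the other rows.
Row 2 update in column RHS: 10 − (-1)·2 = 12.

12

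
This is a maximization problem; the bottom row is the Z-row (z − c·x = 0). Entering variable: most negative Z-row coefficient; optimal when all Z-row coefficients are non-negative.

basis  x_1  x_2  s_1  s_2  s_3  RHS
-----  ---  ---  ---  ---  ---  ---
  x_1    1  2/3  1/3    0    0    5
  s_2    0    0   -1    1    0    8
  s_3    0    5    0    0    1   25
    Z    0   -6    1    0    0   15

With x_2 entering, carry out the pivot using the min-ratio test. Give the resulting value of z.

Ratio test on column x_2 — row 1: 5/(2/3) = 15/2; row 2: entry 0 ≤ 0; row 3: 25/5 = 5. Minimum is 5 at row 3 (s_3 leaves); pivot element 5.
Pivot on row 3; the Z-row RHS becomes 15 − (-6)·5 = 45.

45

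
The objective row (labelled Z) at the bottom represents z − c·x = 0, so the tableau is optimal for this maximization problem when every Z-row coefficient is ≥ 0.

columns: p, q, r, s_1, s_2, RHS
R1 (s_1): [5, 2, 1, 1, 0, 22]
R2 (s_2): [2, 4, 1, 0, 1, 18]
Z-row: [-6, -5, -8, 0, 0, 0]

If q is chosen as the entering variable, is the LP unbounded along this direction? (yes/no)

Column q has positive entries in row(s) 1, 2, so the ratio test bounds it — not unbounded.

no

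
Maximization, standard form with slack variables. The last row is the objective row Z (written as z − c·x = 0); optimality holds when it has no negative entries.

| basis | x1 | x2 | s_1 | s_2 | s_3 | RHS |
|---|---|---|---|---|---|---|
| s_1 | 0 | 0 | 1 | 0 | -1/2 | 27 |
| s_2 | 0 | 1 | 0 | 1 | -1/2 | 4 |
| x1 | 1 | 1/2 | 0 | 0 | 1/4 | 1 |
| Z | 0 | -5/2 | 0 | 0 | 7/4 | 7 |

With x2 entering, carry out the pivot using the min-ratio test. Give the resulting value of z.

12

Ratio test on column x2 — row 1: entry 0 ≤ 0; row 2: 4/1 = 4; row 3: 1/(1/2) = 2. Minimum is 2 at row 3 (x1 leaves); pivot element 1/2.
Pivot on row 3; the Z-row RHS becomes 7 − (-5/2)·2 = 12.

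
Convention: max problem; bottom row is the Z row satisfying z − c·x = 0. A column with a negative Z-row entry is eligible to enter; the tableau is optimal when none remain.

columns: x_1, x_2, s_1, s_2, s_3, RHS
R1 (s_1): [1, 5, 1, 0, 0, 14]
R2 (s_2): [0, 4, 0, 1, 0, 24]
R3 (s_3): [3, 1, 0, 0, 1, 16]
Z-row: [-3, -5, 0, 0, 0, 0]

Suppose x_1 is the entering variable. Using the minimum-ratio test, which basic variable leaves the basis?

s_3

Column x_1 entries and ratios — s_1: 14/1 = 14; s_2: 0 ≤ 0, skip; s_3: 16/3 = 16/3.
Smallest ratio is 16/3 in the row of s_3, so s_3 leaves.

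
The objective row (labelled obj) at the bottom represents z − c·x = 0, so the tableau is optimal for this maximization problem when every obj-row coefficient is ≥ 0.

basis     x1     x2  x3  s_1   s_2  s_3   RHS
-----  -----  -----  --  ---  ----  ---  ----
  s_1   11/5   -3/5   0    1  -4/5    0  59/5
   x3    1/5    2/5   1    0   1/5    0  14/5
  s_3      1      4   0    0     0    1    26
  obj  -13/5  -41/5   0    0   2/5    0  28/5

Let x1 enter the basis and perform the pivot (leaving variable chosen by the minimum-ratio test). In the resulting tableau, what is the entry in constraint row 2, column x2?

Ratio test on column x1 — row 1: (59/5)/(11/5) = 59/11; row 2: (14/5)/(1/5) = 14; row 3: 26/1 = 26. Minimum is 59/11 at row 1 (s_1 leaves); pivot element 11/5.
Divide row 1 by 11/5; eliminate column x1 from the other rows.
Row 2 update in column x2: 2/5 − (1/5)·(-3/11) = 5/11.

5/11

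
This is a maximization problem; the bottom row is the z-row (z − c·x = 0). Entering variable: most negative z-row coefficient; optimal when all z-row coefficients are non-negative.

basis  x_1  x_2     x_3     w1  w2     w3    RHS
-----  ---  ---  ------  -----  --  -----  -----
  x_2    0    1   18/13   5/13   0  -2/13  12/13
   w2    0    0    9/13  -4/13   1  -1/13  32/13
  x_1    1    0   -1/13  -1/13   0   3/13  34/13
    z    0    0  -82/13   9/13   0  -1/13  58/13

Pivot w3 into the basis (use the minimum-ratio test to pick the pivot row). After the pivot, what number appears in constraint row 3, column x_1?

13/3

Ratio test on column w3 — row 1: entry -2/13 ≤ 0; row 2: entry -1/13 ≤ 0; row 3: (34/13)/(3/13) = 34/3. Minimum is 34/3 at row 3 (x_1 leaves); pivot element 3/13.
Divide row 3 by 3/13; eliminate column w3 from the other rows.
In the new row 3, the x_1 entry is the old entry divided by the pivot: 1/(3/13) = 13/3.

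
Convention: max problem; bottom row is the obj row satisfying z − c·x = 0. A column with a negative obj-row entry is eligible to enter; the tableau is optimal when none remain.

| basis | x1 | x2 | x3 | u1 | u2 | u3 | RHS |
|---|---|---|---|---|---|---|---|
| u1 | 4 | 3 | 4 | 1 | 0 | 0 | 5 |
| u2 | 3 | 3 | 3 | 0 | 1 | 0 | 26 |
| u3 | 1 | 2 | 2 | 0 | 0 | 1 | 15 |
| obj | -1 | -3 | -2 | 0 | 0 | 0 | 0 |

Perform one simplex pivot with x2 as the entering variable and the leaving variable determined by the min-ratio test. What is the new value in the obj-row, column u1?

1

Ratio test on column x2 — row 1: 5/3 = 5/3; row 2: 26/3 = 26/3; row 3: 15/2 = 15/2. Minimum is 5/3 at row 1 (u1 leaves); pivot element 3.
Divide row 1 by 3; eliminate column x2 from the other rows.
obj-row update in column u1: 0 − (-3)·(1/3) = 1.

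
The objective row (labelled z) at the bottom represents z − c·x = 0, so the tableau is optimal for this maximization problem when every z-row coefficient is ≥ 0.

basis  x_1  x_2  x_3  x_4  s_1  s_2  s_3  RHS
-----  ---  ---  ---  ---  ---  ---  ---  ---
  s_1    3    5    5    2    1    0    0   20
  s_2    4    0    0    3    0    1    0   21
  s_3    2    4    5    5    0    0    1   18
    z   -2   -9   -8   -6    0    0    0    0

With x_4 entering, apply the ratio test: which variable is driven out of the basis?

s_3

Column x_4 entries and ratios — s_1: 20/2 = 10; s_2: 21/3 = 7; s_3: 18/5 = 18/5.
Smallest ratio is 18/5 in the row of s_3, so s_3 leaves.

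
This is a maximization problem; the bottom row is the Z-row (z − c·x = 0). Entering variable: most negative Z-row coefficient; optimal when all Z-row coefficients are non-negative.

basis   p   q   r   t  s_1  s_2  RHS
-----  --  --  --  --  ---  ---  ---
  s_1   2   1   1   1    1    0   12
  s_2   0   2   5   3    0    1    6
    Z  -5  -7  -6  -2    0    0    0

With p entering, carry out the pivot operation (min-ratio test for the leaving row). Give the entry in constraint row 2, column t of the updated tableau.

3

Ratio test on column p — row 1: 12/2 = 6; row 2: entry 0 ≤ 0. Minimum is 6 at row 1 (s_1 leaves); pivot element 2.
Divide row 1 by 2; eliminate column p from the other rows.
Row 2 update in column t: 3 − 0·(1/2) = 3.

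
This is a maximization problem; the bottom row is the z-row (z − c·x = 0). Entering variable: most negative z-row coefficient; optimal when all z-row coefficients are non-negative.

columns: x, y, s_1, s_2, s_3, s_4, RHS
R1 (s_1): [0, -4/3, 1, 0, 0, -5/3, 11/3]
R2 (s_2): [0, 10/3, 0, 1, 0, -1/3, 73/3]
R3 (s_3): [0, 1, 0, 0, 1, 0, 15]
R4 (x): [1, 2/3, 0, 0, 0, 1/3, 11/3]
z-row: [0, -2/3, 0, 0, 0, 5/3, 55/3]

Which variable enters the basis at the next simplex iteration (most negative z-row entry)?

Negative z-row entries: y: -2/3.
The most negative is -2/3 in column y, so y enters.

y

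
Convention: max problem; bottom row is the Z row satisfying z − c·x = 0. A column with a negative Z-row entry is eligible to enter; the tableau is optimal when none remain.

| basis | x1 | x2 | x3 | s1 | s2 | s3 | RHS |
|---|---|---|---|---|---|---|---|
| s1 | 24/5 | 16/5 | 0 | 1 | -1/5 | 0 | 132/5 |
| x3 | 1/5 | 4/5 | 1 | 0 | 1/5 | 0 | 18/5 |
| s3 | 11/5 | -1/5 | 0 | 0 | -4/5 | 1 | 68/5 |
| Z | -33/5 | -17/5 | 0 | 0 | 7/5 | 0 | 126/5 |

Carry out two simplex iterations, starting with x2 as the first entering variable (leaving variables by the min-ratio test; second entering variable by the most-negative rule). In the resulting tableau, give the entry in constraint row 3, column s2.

-3/16

Ratio test on column x2 — row 1: (132/5)/(16/5) = 33/4; row 2: (18/5)/(4/5) = 9/2; row 3: entry -1/5 ≤ 0. Minimum is 9/2 at row 2 (x3 leaves); pivot element 4/5.
Divide row 2 by 4/5; eliminate column x2 from the other rows.
Second iteration: most negative Z-row entry is -23/4 in column x1, so x1 enters.
Ratio test on column x1 — row 1: 12/4 = 3; row 2: (9/2)/(1/4) = 18; row 3: (29/2)/(9/4) = 58/9. Minimum is 3 at row 1 (s1 leaves); pivot element 4.
Divide row 1 by 4; eliminate column x1 from the other rows.
After both pivots, the entry at constraint row 3, column s2 is -3/16.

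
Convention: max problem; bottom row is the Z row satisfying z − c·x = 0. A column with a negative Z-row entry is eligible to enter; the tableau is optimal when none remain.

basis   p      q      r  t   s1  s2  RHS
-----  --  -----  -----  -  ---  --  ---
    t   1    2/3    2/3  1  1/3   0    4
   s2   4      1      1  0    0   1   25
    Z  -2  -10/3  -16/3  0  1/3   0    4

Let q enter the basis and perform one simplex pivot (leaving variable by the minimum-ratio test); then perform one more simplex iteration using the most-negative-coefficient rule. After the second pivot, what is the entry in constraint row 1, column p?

3/2

Ratio test on column q — row 1: 4/(2/3) = 6; row 2: 25/1 = 25. Minimum is 6 at row 1 (t leaves); pivot element 2/3.
Divide row 1 by 2/3; eliminate column q from the other rows.
Second iteration: most negative Z-row entry is -2 in column r, so r enters.
Ratio test on column r — row 1: 6/1 = 6; row 2: entry 0 ≤ 0. Minimum is 6 at row 1 (q leaves); pivot element 1.
Divide row 1 by 1; eliminate column r from the other rows.
After both pivots, the entry at constraint row 1, column p is 3/2.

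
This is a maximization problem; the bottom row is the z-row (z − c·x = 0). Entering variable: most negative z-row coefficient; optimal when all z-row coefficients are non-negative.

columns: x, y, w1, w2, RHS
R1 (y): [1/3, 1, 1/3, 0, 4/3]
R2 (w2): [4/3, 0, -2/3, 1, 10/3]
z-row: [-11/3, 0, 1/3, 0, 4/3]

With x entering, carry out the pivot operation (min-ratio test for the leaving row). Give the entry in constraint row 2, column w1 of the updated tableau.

-1/2

Ratio test on column x — row 1: (4/3)/(1/3) = 4; row 2: (10/3)/(4/3) = 5/2. Minimum is 5/2 at row 2 (w2 leaves); pivot element 4/3.
Divide row 2 by 4/3; eliminate column x from the other rows.
In the new row 2, the w1 entry is the old entry divided by the pivot: (-2/3)/(4/3) = -1/2.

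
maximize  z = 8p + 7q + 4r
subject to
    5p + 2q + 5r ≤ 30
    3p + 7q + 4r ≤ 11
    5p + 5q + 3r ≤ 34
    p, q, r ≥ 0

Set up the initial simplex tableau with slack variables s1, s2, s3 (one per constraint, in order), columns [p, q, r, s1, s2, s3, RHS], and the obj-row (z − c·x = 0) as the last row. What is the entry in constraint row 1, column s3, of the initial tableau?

Slack s3 belongs to constraint 3; its column is the unit vector e_3, so the entry in row 1 is 0.

0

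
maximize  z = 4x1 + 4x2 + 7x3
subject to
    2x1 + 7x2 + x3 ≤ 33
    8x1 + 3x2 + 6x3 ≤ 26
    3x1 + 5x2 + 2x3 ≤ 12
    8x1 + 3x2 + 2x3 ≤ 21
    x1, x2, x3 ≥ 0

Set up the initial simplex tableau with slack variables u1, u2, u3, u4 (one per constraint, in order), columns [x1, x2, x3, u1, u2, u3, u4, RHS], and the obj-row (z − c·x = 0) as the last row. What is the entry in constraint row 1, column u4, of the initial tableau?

Slack u4 belongs to constraint 4; its column is the unit vector e_4, so the entry in row 1 is 0.

0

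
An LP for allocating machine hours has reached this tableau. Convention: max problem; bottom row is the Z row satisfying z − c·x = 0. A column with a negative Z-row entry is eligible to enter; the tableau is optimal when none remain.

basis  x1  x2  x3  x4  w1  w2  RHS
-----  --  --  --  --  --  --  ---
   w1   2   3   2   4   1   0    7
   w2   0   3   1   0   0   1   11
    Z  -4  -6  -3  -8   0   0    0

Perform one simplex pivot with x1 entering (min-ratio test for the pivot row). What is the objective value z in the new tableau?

Ratio test on column x1 — row 1: 7/2 = 7/2; row 2: entry 0 ≤ 0. Minimum is 7/2 at row 1 (w1 leaves); pivot element 2.
Pivot on row 1; the Z-row RHS becomes 0 − (-4)·(7/2) = 14.

14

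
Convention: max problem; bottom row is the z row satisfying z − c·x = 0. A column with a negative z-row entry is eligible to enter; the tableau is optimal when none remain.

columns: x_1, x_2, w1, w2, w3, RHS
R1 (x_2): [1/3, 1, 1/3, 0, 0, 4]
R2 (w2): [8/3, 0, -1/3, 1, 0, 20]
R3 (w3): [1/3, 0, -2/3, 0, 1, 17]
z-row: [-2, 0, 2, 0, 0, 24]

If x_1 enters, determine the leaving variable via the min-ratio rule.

Column x_1 entries and ratios — x_2: 4/(1/3) = 12; w2: 20/(8/3) = 15/2; w3: 17/(1/3) = 51.
Smallest ratio is 15/2 in the row of w2, so w2 leaves.

w2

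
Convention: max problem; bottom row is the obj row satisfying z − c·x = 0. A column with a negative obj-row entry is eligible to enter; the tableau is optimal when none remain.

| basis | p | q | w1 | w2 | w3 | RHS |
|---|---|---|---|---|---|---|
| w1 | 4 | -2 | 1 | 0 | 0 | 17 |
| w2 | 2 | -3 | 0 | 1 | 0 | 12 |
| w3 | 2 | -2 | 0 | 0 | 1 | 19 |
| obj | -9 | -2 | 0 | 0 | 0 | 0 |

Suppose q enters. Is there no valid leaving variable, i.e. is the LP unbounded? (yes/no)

yes

Every constraint-row entry in column q is ≤ 0, so increasing q is unbounded.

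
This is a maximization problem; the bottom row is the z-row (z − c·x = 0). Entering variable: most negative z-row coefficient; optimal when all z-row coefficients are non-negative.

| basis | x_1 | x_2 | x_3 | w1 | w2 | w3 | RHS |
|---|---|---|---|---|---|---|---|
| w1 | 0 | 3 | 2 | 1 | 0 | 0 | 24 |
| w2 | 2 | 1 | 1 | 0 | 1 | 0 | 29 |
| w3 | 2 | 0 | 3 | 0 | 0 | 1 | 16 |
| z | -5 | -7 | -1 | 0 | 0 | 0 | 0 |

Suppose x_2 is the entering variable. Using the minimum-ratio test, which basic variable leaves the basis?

w1

Column x_2 entries and ratios — w1: 24/3 = 8; w2: 29/1 = 29; w3: 0 ≤ 0, skip.
Smallest ratio is 8 in the row of w1, so w1 leaves.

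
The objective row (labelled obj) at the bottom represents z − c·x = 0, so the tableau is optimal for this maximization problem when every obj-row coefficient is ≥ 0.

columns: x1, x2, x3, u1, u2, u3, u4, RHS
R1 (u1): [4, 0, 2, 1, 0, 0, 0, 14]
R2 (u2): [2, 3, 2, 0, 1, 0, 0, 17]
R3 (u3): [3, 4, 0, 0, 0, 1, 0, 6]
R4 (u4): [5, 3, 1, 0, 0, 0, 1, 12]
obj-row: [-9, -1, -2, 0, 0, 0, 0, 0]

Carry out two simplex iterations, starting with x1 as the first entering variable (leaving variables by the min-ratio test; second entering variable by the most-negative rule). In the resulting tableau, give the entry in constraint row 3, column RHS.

2

Ratio test on column x1 — row 1: 14/4 = 7/2; row 2: 17/2 = 17/2; row 3: 6/3 = 2; row 4: 12/5 = 12/5. Minimum is 2 at row 3 (u3 leaves); pivot element 3.
Divide row 3 by 3; eliminate column x1 from the other rows.
Second iteration: most negative obj-row entry is -2 in column x3, so x3 enters.
Ratio test on column x3 — row 1: 6/2 = 3; row 2: 13/2 = 13/2; row 3: entry 0 ≤ 0; row 4: 2/1 = 2. Minimum is 2 at row 4 (u4 leaves); pivot element 1.
Divide row 4 by 1; eliminate column x3 from the other rows.
After both pivots, the entry at constraint row 3, column RHS is 2.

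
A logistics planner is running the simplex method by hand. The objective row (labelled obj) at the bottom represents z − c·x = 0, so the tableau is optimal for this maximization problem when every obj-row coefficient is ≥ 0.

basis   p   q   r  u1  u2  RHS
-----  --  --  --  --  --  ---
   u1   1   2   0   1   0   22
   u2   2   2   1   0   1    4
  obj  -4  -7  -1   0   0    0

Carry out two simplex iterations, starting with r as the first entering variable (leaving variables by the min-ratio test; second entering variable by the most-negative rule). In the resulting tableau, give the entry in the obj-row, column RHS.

14

Ratio test on column r — row 1: entry 0 ≤ 0; row 2: 4/1 = 4. Minimum is 4 at row 2 (u2 leaves); pivot element 1.
Divide row 2 by 1; eliminate column r from the other rows.
Second iteration: most negative obj-row entry is -5 in column q, so q enters.
Ratio test on column q — row 1: 22/2 = 11; row 2: 4/2 = 2. Minimum is 2 at row 2 (r leaves); pivot element 2.
Divide row 2 by 2; eliminate column q from the other rows.
After both pivots, the entry at the obj-row, column RHS is 14.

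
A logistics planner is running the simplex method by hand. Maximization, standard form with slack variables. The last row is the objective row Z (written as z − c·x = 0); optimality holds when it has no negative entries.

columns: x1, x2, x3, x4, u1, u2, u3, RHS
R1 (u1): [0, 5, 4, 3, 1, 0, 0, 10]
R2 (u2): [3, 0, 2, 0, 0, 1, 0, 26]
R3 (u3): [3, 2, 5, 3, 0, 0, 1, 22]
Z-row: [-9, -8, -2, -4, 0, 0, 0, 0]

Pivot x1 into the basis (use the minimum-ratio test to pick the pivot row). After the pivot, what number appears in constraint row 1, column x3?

Ratio test on column x1 — row 1: entry 0 ≤ 0; row 2: 26/3 = 26/3; row 3: 22/3 = 22/3. Minimum is 22/3 at row 3 (u3 leaves); pivot element 3.
Divide row 3 by 3; eliminate column x1 from the other rows.
Row 1 update in column x3: 4 − 0·(5/3) = 4.

4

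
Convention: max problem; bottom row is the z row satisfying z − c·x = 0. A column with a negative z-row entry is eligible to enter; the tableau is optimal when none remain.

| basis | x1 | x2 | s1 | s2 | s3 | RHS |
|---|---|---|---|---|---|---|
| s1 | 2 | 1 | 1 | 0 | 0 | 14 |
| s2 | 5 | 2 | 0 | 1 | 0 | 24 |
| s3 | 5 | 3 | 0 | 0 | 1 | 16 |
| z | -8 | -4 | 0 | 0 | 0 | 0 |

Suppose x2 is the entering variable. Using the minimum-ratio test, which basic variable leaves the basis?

s3

Column x2 entries and ratios — s1: 14/1 = 14; s2: 24/2 = 12; s3: 16/3 = 16/3.
Smallest ratio is 16/3 in the row of s3, so s3 leaves.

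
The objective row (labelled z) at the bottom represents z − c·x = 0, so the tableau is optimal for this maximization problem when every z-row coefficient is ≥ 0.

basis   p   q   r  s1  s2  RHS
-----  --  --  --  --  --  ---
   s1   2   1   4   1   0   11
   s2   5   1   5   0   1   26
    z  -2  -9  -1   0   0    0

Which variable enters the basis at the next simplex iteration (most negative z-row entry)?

Negative z-row entries: p: -2, q: -9, r: -1.
The most negative is -9 in column q, so q enters.

q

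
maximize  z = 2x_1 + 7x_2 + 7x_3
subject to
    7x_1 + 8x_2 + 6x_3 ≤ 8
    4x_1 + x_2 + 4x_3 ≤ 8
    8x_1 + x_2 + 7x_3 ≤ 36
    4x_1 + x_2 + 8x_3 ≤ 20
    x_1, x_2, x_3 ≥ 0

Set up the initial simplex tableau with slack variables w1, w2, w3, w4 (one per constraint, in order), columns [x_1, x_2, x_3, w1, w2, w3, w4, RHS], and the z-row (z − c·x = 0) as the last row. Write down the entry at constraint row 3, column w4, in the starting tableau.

Slack w4 belongs to constraint 4; its column is the unit vector e_4, so the entry in row 3 is 0.

0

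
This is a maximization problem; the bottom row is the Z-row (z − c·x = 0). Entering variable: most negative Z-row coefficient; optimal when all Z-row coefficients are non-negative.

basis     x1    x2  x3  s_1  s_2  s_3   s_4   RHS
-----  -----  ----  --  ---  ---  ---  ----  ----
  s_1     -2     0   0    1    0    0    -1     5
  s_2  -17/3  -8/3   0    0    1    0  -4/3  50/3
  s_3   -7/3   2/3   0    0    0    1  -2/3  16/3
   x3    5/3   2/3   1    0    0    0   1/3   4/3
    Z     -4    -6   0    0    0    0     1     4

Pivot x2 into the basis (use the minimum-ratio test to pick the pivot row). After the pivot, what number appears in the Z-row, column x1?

Ratio test on column x2 — row 1: entry 0 ≤ 0; row 2: entry -8/3 ≤ 0; row 3: (16/3)/(2/3) = 8; row 4: (4/3)/(2/3) = 2. Minimum is 2 at row 4 (x3 leaves); pivot element 2/3.
Divide row 4 by 2/3; eliminate column x2 from the other rows.
Z-row update in column x1: -4 − (-6)·(5/2) = 11.

11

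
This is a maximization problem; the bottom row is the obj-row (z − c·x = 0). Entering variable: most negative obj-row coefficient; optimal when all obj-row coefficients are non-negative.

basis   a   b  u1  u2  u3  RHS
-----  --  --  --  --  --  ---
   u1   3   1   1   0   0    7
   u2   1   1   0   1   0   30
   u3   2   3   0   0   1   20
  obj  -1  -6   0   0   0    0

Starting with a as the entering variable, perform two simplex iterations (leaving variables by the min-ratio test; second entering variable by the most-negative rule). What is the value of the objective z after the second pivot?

277/7

Ratio test on column a — row 1: 7/3 = 7/3; row 2: 30/1 = 30; row 3: 20/2 = 10. Minimum is 7/3 at row 1 (u1 leaves); pivot element 3.
Pivot on row 1; the obj-row RHS becomes 0 − (-1)·(7/3) = 7/3.
Next entering variable (most negative obj-row entry -17/3): b.
Ratio test on column b — row 1: (7/3)/(1/3) = 7; row 2: (83/3)/(2/3) = 83/2; row 3: (46/3)/(7/3) = 46/7. Minimum is 46/7 at row 3 (u3 leaves); pivot element 7/3.
After the second pivot the obj-row RHS is 7/3 − (-17/3)·(46/7) = 277/7.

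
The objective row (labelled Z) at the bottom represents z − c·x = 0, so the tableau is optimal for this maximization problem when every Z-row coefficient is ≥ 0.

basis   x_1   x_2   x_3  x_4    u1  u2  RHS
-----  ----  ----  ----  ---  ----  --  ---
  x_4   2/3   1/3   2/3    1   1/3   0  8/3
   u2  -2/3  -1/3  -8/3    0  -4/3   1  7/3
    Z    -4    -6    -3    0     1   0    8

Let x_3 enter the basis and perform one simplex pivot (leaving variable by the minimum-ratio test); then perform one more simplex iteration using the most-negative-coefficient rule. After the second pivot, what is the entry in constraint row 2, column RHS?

Ratio test on column x_3 — row 1: (8/3)/(2/3) = 4; row 2: entry -8/3 ≤ 0. Minimum is 4 at row 1 (x_4 leaves); pivot element 2/3.
Divide row 1 by 2/3; eliminate column x_3 from the other rows.
Second iteration: most negative Z-row entry is -9/2 in column x_2, so x_2 enters.
Ratio test on column x_2 — row 1: 4/(1/2) = 8; row 2: 13/1 = 13. Minimum is 8 at row 1 (x_3 leaves); pivot element 1/2.
Divide row 1 by 1/2; eliminate column x_2 from the other rows.
After both pivots, the entry at constraint row 2, column RHS is 5.

5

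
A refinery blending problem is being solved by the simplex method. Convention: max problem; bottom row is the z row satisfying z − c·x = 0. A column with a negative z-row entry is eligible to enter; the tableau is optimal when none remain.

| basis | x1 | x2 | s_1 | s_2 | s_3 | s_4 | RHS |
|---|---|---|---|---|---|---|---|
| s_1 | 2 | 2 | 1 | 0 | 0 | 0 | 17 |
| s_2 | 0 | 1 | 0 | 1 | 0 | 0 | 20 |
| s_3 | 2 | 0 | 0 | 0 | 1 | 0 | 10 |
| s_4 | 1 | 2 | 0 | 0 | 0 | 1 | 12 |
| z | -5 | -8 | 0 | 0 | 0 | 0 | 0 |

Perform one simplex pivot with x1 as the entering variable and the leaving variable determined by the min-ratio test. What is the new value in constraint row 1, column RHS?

7

Ratio test on column x1 — row 1: 17/2 = 17/2; row 2: entry 0 ≤ 0; row 3: 10/2 = 5; row 4: 12/1 = 12. Minimum is 5 at row 3 (s_3 leaves); pivot element 2.
Divide row 3 by 2; eliminate column x1 from the other rows.
Row 1 update in column RHS: 17 − 2·5 = 7.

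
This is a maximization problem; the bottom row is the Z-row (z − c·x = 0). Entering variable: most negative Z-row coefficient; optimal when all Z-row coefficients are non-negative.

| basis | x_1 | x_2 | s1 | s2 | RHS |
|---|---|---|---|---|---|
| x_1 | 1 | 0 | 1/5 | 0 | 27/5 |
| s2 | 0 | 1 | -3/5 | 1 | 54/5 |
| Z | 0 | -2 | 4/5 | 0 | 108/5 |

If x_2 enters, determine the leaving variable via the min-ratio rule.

Column x_2 entries and ratios — x_1: 0 ≤ 0, skip; s2: (54/5)/1 = 54/5.
Smallest ratio is 54/5 in the row of s2, so s2 leaves.

s2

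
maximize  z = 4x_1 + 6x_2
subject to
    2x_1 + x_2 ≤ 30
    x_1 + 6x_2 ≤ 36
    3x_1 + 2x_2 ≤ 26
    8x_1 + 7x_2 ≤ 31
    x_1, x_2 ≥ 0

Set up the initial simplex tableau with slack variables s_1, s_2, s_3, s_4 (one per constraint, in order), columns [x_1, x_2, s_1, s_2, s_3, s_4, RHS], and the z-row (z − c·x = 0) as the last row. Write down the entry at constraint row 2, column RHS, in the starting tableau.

The RHS of constraint 2 is b_2 = 36.

36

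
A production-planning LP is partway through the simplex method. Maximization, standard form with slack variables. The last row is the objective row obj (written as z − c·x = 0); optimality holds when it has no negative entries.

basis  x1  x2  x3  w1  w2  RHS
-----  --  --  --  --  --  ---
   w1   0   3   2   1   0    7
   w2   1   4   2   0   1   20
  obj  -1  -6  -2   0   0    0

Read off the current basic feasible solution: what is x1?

0

x1 is not in the basis, so in the current basic feasible solution x1 = 0.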